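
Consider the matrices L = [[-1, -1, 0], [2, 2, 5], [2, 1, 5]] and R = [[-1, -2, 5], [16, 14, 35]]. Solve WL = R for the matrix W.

W = [[3, 0, 1], [-2, 5, 2]]

L is on the right of W, so right-multiply by L⁻¹: W = RL⁻¹.
det L = -5, so L⁻¹ = [[-1, -1, 1], [0, 1, -1], [2/5, 1/5, 0]].
W = RL⁻¹ = [[-1, -2, 5], [16, 14, 35]] · [[-1, -1, 1], [0, 1, -1], [2/5, 1/5, 0]] = [[3, 0, 1], [-2, 5, 2]].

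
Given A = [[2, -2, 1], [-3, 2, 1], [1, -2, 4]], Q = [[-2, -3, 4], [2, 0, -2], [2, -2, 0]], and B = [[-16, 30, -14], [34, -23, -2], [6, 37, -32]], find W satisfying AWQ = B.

W = [[5, 4, -4], [4, -1, 5], [-2, -3, 3]]

Isolating W: multiply by A⁻¹ from the left and Q⁻¹ from the right, so W = A⁻¹BQ⁻¹.
A has determinant -2; A⁻¹ = [[-5, -3, 2], [-13/2, -7/2, 5/2], [-2, -1, 1]].
Q has determinant 4; Q⁻¹ = [[-1, -2, 3/2], [-1, -2, 1], [-1, -5/2, 3/2]].
A⁻¹B = [[-10, -7, 12], [0, -22, 18], [4, 0, -2]].
W = (A⁻¹B)Q⁻¹ = [[5, 4, -4], [4, -1, 5], [-2, -3, 3]].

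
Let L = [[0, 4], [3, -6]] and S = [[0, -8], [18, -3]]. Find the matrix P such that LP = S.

L is on the left of P, so left-multiply by L⁻¹: P = L⁻¹S.
det L = -12; the adjugate gives L⁻¹ = [[1/2, 1/3], [1/4, 0]].
P = L⁻¹S = [[1/2, 1/3], [1/4, 0]] · [[0, -8], [18, -3]] = [[6, -5], [0, -2]].

P = [[6, -5], [0, -2]]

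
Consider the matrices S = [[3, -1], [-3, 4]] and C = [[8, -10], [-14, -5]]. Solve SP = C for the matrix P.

S is on the left of P, so left-multiply by S⁻¹: P = S⁻¹C.
det S = 9; the adjugate gives S⁻¹ = [[4/9, 1/9], [1/3, 1/3]].
P = S⁻¹C = [[4/9, 1/9], [1/3, 1/3]] · [[8, -10], [-14, -5]] = [[2, -5], [-2, -5]].

P = [[2, -5], [-2, -5]]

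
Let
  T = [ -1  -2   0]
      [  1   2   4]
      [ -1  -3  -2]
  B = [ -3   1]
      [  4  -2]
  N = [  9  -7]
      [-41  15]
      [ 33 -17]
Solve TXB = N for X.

X = [[3, 4], [-4, -5], [4, 1]]

X = T⁻¹NB⁻¹ (apply T⁻¹ on the left and B⁻¹ on the right).
det T = -4; the adjugate gives T⁻¹ = [[-2, 1, 2], [1/2, -1/2, -1], [1/4, 1/4, 0]].
B has determinant 2; B⁻¹ = [[-1, -1/2], [-2, -3/2]].
T⁻¹N = [[7, -5], [-8, 6], [-8, 2]].
X = (T⁻¹N)B⁻¹ = [[3, 4], [-4, -5], [4, 1]].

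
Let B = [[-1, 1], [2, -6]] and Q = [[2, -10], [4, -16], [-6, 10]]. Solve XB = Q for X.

X = [[2, 2], [2, 3], [4, -1]]

Right-multiplying both sides by B⁻¹ gives X = QB⁻¹.
det B = 4; the adjugate gives B⁻¹ = [[-3/2, -1/4], [-1/2, -1/4]].
X = QB⁻¹ = [[2, -10], [4, -16], [-6, 10]] · [[-3/2, -1/4], [-1/2, -1/4]] = [[2, 2], [2, 3], [4, -1]].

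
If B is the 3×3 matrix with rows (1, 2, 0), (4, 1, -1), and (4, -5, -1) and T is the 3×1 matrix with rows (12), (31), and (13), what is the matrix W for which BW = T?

Since B multiplies W on the left, W = B⁻¹T.
det B = -6, so B⁻¹ = [[1, -1/3, 1/3], [0, 1/6, -1/6], [4, -13/6, 7/6]].
W = B⁻¹T = [[1, -1/3, 1/3], [0, 1/6, -1/6], [4, -13/6, 7/6]] · [[12], [31], [13]] = [[6], [3], [-4]].

W = [[6], [3], [-4]]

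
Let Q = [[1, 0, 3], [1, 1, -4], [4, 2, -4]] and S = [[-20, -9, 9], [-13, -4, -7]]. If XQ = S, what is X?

Q is on the right of X, so right-multiply by Q⁻¹: X = SQ⁻¹.
det Q = -2, so Q⁻¹ = [[-2, -3, 3/2], [6, 8, -7/2], [1, 1, -1/2]].
X = SQ⁻¹ = [[-20, -9, 9], [-13, -4, -7]] · [[-2, -3, 3/2], [6, 8, -7/2], [1, 1, -1/2]] = [[-5, -3, -3], [-5, 0, -2]].

X = [[-5, -3, -3], [-5, 0, -2]]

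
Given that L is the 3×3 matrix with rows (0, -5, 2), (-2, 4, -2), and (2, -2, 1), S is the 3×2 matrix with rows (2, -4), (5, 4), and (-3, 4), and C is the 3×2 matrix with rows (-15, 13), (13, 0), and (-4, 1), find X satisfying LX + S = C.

X = [[3, -5], [3, -3], [-1, 1]]

LX = C − S = [[-17, 17], [8, -4], [-1, -3]].
Left-multiplying both sides by L⁻¹ gives X = L⁻¹(C − S).
L has determinant 2; L⁻¹ = [[0, 1/2, 1], [-1, -2, -2], [-2, -5, -5]].
X = L⁻¹(C − S) = [[3, -5], [3, -3], [-1, 1]].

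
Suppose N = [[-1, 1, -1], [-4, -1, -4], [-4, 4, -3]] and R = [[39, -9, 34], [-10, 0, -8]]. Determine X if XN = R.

X = [[5, -6, -5], [-6, 2, 2]]

N is on the right of X, so right-multiply by N⁻¹: X = RN⁻¹.
N has determinant 5; N⁻¹ = [[19/5, -1/5, -1], [4/5, -1/5, 0], [-4, 0, 1]].
X = RN⁻¹ = [[39, -9, 34], [-10, 0, -8]] · [[19/5, -1/5, -1], [4/5, -1/5, 0], [-4, 0, 1]] = [[5, -6, -5], [-6, 2, 2]].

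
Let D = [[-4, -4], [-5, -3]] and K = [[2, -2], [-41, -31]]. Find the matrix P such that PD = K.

P = [[2, -2], [4, 5]]

D is on the right of P, so right-multiply by D⁻¹: P = KD⁻¹.
det D = -8; the adjugate gives D⁻¹ = [[3/8, -1/2], [-5/8, 1/2]].
P = KD⁻¹ = [[2, -2], [-41, -31]] · [[3/8, -1/2], [-5/8, 1/2]] = [[2, -2], [4, 5]].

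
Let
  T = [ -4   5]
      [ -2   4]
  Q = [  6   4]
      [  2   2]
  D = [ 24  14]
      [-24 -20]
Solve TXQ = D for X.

Isolating X: multiply by T⁻¹ from the left and Q⁻¹ from the right, so X = T⁻¹DQ⁻¹.
det T = -6, so T⁻¹ = [[-2/3, 5/6], [-1/3, 2/3]].
det Q = 4, so Q⁻¹ = [[1/2, -1], [-1/2, 3/2]].
T⁻¹D = [[-36, -26], [-24, -18]].
X = (T⁻¹D)Q⁻¹ = [[-5, -3], [-3, -3]].

X = [[-5, -3], [-3, -3]]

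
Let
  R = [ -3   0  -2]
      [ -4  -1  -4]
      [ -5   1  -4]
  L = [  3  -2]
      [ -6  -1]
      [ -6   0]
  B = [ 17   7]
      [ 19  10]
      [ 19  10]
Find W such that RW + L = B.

RW = B − L = [[14, 9], [25, 11], [25, 10]].
Since R multiplies W on the left, W = R⁻¹(B − L).
det R = -6, so R⁻¹ = [[-4/3, 1/3, 1/3], [-2/3, -1/3, 2/3], [3/2, -1/2, -1/2]].
W = R⁻¹(B − L) = [[-2, -5], [-1, -3], [-4, 3]].

W = [[-2, -5], [-1, -3], [-4, 3]]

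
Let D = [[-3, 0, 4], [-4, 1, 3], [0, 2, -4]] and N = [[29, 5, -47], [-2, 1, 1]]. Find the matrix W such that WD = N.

Since D sits to the right of W, W = ND⁻¹.
D has determinant -2; D⁻¹ = [[5, -4, 2], [8, -6, 7/2], [4, -3, 3/2]].
W = ND⁻¹ = [[29, 5, -47], [-2, 1, 1]] · [[5, -4, 2], [8, -6, 7/2], [4, -3, 3/2]] = [[-3, -5, 5], [2, -1, 1]].

W = [[-3, -5, 5], [2, -1, 1]]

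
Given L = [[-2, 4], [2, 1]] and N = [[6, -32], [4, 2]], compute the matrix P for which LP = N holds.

P = [[1, 4], [2, -6]]

Since L multiplies P on the left, P = L⁻¹N.
det L = -10, so L⁻¹ = [[-1/10, 2/5], [1/5, 1/5]].
P = L⁻¹N = [[-1/10, 2/5], [1/5, 1/5]] · [[6, -32], [4, 2]] = [[1, 4], [2, -6]].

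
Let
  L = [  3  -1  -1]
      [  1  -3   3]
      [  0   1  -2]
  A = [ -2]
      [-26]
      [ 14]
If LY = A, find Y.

Y = [[-2], [2], [-6]]

Since L multiplies Y on the left, Y = L⁻¹A.
det L = 6, so L⁻¹ = [[1/2, -1/2, -1], [1/3, -1, -5/3], [1/6, -1/2, -4/3]].
Y = L⁻¹A = [[1/2, -1/2, -1], [1/3, -1, -5/3], [1/6, -1/2, -4/3]] · [[-2], [-26], [14]] = [[-2], [2], [-6]].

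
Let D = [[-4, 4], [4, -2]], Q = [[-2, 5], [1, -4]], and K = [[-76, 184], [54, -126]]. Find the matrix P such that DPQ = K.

Isolating P: multiply by D⁻¹ from the left and Q⁻¹ from the right, so P = D⁻¹KQ⁻¹.
det D = -8, so D⁻¹ = [[1/4, 1/2], [1/2, 1/2]].
det Q = 3; the adjugate gives Q⁻¹ = [[-4/3, -5/3], [-1/3, -2/3]].
D⁻¹K = [[8, -17], [-11, 29]].
P = (D⁻¹K)Q⁻¹ = [[-5, -2], [5, -1]].

P = [[-5, -2], [5, -1]]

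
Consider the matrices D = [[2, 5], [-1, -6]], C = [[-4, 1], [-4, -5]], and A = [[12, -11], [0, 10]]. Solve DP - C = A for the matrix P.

DP = A + C = [[8, -10], [-4, 5]].
D is on the left of P, so left-multiply by D⁻¹: P = D⁻¹(A + C).
det D = -7, so D⁻¹ = [[6/7, 5/7], [-1/7, -2/7]].
P = D⁻¹(A + C) = [[4, -5], [0, 0]].

P = [[4, -5], [0, 0]]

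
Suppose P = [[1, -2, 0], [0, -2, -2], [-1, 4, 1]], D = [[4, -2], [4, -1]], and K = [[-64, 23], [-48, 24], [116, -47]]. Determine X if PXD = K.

Isolating X: multiply by P⁻¹ from the left and D⁻¹ from the right, so X = P⁻¹KD⁻¹.
det P = 2, so P⁻¹ = [[3, 1, 2], [1, 1/2, 1], [-1, -1, -1]].
det D = 4, so D⁻¹ = [[-1/4, 1/2], [-1, 1]].
P⁻¹K = [[-8, -1], [28, -12], [-4, 0]].
X = (P⁻¹K)D⁻¹ = [[3, -5], [5, 2], [1, -2]].

X = [[3, -5], [5, 2], [1, -2]]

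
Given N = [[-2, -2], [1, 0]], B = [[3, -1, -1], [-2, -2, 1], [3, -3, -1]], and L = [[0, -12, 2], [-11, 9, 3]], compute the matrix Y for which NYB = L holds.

Isolating Y: multiply by N⁻¹ from the left and B⁻¹ from the right, so Y = N⁻¹LB⁻¹.
det N = 2; the adjugate gives N⁻¹ = [[0, 1], [-1/2, -1]].
det B = 2; the adjugate gives B⁻¹ = [[5/2, 1, -3/2], [1/2, 0, -1/2], [6, 3, -4]].
N⁻¹L = [[-11, 9, 3], [11, -3, -4]].
Y = (N⁻¹L)B⁻¹ = [[-5, -2, 0], [2, -1, 1]].

Y = [[-5, -2, 0], [2, -1, 1]]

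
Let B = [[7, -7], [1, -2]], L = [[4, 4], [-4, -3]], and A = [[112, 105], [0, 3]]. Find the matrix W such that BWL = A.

Left-multiply by B⁻¹ and right-multiply by L⁻¹: W = B⁻¹AL⁻¹.
B has determinant -7; B⁻¹ = [[2/7, -1], [1/7, -1]].
L has determinant 4; L⁻¹ = [[-3/4, -1], [1, 1]].
B⁻¹A = [[32, 27], [16, 12]].
W = (B⁻¹A)L⁻¹ = [[3, -5], [0, -4]].

W = [[3, -5], [0, -4]]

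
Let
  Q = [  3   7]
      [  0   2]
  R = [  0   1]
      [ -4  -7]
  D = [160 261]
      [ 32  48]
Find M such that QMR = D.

Left-multiply by Q⁻¹ and right-multiply by R⁻¹: M = Q⁻¹DR⁻¹.
Q has determinant 6; Q⁻¹ = [[1/3, -7/6], [0, 1/2]].
det R = 4; the adjugate gives R⁻¹ = [[-7/4, -1/4], [1, 0]].
Q⁻¹D = [[16, 31], [16, 24]].
M = (Q⁻¹D)R⁻¹ = [[3, -4], [-4, -4]].

M = [[3, -4], [-4, -4]]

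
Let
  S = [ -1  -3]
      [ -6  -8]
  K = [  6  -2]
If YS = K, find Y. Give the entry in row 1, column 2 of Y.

Since S sits to the right of Y, Y = KS⁻¹.
det S = -10, so S⁻¹ = [[4/5, -3/10], [-3/5, 1/10]].
Y = KS⁻¹ = [[6, -2]] · [[4/5, -3/10], [-3/5, 1/10]] = [[6, -2]].

-2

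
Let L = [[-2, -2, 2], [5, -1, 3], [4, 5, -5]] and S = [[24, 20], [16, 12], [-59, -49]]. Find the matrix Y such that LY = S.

Y = [[-1, -1], [-6, -5], [5, 4]]

Left-multiplying both sides by L⁻¹ gives Y = L⁻¹S.
det L = 4; the adjugate gives L⁻¹ = [[-5/2, 0, -1], [37/4, 1/2, 4], [29/4, 1/2, 3]].
Y = L⁻¹S = [[-5/2, 0, -1], [37/4, 1/2, 4], [29/4, 1/2, 3]] · [[24, 20], [16, 12], [-59, -49]] = [[-1, -1], [-6, -5], [5, 4]].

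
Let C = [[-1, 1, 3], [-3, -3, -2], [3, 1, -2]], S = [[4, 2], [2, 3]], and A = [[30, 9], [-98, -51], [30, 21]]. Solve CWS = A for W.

Isolating W: multiply by C⁻¹ from the left and S⁻¹ from the right, so W = C⁻¹AS⁻¹.
C has determinant -2; C⁻¹ = [[-4, -5/2, -7/2], [6, 7/2, 11/2], [-3, -2, -3]].
det S = 8; the adjugate gives S⁻¹ = [[3/8, -1/4], [-1/4, 1/2]].
C⁻¹A = [[20, 18], [2, -9], [16, 12]].
W = (C⁻¹A)S⁻¹ = [[3, 4], [3, -5], [3, 2]].

W = [[3, 4], [3, -5], [3, 2]]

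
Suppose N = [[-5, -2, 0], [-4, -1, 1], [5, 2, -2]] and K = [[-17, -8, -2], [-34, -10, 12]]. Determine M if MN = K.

Since N sits to the right of M, M = KN⁻¹.
det N = 6, so N⁻¹ = [[0, -2/3, -1/3], [-1/2, 5/3, 5/6], [-1/2, 0, -1/2]].
M = KN⁻¹ = [[-17, -8, -2], [-34, -10, 12]] · [[0, -2/3, -1/3], [-1/2, 5/3, 5/6], [-1/2, 0, -1/2]] = [[5, -2, 0], [-1, 6, -3]].

M = [[5, -2, 0], [-1, 6, -3]]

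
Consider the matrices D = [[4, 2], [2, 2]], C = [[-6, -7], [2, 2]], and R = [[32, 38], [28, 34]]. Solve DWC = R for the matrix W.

W = [[0, 1], [-3, -3]]

Left-multiply by D⁻¹ and right-multiply by C⁻¹: W = D⁻¹RC⁻¹.
D has determinant 4; D⁻¹ = [[1/2, -1/2], [-1/2, 1]].
C has determinant 2; C⁻¹ = [[1, 7/2], [-1, -3]].
D⁻¹R = [[2, 2], [12, 15]].
W = (D⁻¹R)C⁻¹ = [[0, 1], [-3, -3]].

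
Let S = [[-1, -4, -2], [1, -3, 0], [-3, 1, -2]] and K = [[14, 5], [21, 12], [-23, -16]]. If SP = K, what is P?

Left-multiplying both sides by S⁻¹ gives P = S⁻¹K.
det S = 2, so S⁻¹ = [[3, -5, -3], [1, -2, -1], [-4, 13/2, 7/2]].
P = S⁻¹K = [[3, -5, -3], [1, -2, -1], [-4, 13/2, 7/2]] · [[14, 5], [21, 12], [-23, -16]] = [[6, 3], [-5, -3], [0, 2]].

P = [[6, 3], [-5, -3], [0, 2]]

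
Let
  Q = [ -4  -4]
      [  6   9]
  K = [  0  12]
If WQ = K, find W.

Since Q sits to the right of W, W = KQ⁻¹.
Q has determinant -12; Q⁻¹ = [[-3/4, -1/3], [1/2, 1/3]].
W = KQ⁻¹ = [[0, 12]] · [[-3/4, -1/3], [1/2, 1/3]] = [[6, 4]].

W = [[6, 4]]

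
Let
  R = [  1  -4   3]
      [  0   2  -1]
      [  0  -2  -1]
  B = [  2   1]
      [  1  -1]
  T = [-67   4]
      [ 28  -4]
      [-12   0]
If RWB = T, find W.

Left-multiply by R⁻¹ and right-multiply by B⁻¹: W = R⁻¹TB⁻¹.
det R = -4; the adjugate gives R⁻¹ = [[1, 5/2, 1/2], [0, 1/4, -1/4], [0, -1/2, -1/2]].
det B = -3, so B⁻¹ = [[1/3, 1/3], [1/3, -2/3]].
R⁻¹T = [[-3, -6], [10, -1], [-8, 2]].
W = (R⁻¹T)B⁻¹ = [[-3, 3], [3, 4], [-2, -4]].

W = [[-3, 3], [3, 4], [-2, -4]]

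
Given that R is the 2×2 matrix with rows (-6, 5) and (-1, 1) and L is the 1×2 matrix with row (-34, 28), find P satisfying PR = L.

P = [[6, -2]]

R is on the right of P, so right-multiply by R⁻¹: P = LR⁻¹.
R has determinant -1; R⁻¹ = [[-1, 5], [-1, 6]].
P = LR⁻¹ = [[-34, 28]] · [[-1, 5], [-1, 6]] = [[6, -2]].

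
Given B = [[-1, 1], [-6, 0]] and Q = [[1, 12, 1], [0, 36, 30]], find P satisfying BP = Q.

P = [[0, -6, -5], [1, 6, -4]]

Since B multiplies P on the left, P = B⁻¹Q.
det B = 6; the adjugate gives B⁻¹ = [[0, -1/6], [1, -1/6]].
P = B⁻¹Q = [[0, -1/6], [1, -1/6]] · [[1, 12, 1], [0, 36, 30]] = [[0, -6, -5], [1, 6, -4]].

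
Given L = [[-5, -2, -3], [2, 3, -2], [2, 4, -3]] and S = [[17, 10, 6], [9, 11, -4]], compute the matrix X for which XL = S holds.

L is on the right of X, so right-multiply by L⁻¹: X = SL⁻¹.
det L = -5; the adjugate gives L⁻¹ = [[1/5, 18/5, -13/5], [-2/5, -21/5, 16/5], [-2/5, -16/5, 11/5]].
X = SL⁻¹ = [[17, 10, 6], [9, 11, -4]] · [[1/5, 18/5, -13/5], [-2/5, -21/5, 16/5], [-2/5, -16/5, 11/5]] = [[-3, 0, 1], [-1, -1, 3]].

X = [[-3, 0, 1], [-1, -1, 3]]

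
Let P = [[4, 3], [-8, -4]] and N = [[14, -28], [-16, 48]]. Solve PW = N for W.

Since P multiplies W on the left, W = P⁻¹N.
P has determinant 8; P⁻¹ = [[-1/2, -3/8], [1, 1/2]].
W = P⁻¹N = [[-1/2, -3/8], [1, 1/2]] · [[14, -28], [-16, 48]] = [[-1, -4], [6, -4]].

W = [[-1, -4], [6, -4]]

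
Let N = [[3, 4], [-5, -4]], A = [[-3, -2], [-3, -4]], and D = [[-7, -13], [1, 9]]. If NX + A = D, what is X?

X = [[0, -1], [-1, -2]]

NX = D − A = [[-4, -11], [4, 13]].
Since N multiplies X on the left, X = N⁻¹(D − A).
det N = 8, so N⁻¹ = [[-1/2, -1/2], [5/8, 3/8]].
X = N⁻¹(D − A) = [[0, -1], [-1, -2]].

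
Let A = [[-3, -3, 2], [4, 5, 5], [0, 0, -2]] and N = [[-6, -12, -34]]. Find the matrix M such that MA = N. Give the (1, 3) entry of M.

-4

Since A sits to the right of M, M = NA⁻¹.
A has determinant 6; A⁻¹ = [[-5/3, -1, -25/6], [4/3, 1, 23/6], [0, 0, -1/2]].
M = NA⁻¹ = [[-6, -12, -34]] · [[-5/3, -1, -25/6], [4/3, 1, 23/6], [0, 0, -1/2]] = [[-6, -6, -4]].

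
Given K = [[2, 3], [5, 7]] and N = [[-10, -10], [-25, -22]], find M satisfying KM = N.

M = [[-5, 4], [0, -6]]

Left-multiplying both sides by K⁻¹ gives M = K⁻¹N.
det K = -1, so K⁻¹ = [[-7, 3], [5, -2]].
M = K⁻¹N = [[-7, 3], [5, -2]] · [[-10, -10], [-25, -22]] = [[-5, 4], [0, -6]].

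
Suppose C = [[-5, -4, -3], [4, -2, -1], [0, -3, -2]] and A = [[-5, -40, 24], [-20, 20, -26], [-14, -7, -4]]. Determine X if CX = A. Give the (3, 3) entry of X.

2

Since C multiplies X on the left, X = C⁻¹A.
det C = -1; the adjugate gives C⁻¹ = [[-1, -1, 2], [-8, -10, 17], [12, 15, -26]].
X = C⁻¹A = [[-1, -1, 2], [-8, -10, 17], [12, 15, -26]] · [[-5, -40, 24], [-20, 20, -26], [-14, -7, -4]] = [[-3, 6, -6], [2, 1, 0], [4, 2, 2]].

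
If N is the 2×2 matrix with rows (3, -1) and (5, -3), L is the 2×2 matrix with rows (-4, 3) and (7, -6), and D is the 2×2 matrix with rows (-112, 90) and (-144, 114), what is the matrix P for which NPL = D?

P = N⁻¹DL⁻¹ (apply N⁻¹ on the left and L⁻¹ on the right).
det N = -4, so N⁻¹ = [[3/4, -1/4], [5/4, -3/4]].
det L = 3; the adjugate gives L⁻¹ = [[-2, -1], [-7/3, -4/3]].
N⁻¹D = [[-48, 39], [-32, 27]].
P = (N⁻¹D)L⁻¹ = [[5, -4], [1, -4]].

P = [[5, -4], [1, -4]]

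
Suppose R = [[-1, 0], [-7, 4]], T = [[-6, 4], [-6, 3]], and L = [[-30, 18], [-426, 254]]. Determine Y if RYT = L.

Y = R⁻¹LT⁻¹ (apply R⁻¹ on the left and T⁻¹ on the right).
det R = -4; the adjugate gives R⁻¹ = [[-1, 0], [-7/4, 1/4]].
T has determinant 6; T⁻¹ = [[1/2, -2/3], [1, -1]].
R⁻¹L = [[30, -18], [-54, 32]].
Y = (R⁻¹L)T⁻¹ = [[-3, -2], [5, 4]].

Y = [[-3, -2], [5, 4]]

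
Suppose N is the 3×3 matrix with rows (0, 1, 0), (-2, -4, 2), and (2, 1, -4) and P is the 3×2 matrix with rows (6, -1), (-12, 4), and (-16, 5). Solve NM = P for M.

M = [[-1, -3], [6, -1], [5, -3]]

Since N multiplies M on the left, M = N⁻¹P.
N has determinant -4; N⁻¹ = [[-7/2, -1, -1/2], [1, 0, 0], [-3/2, -1/2, -1/2]].
M = N⁻¹P = [[-7/2, -1, -1/2], [1, 0, 0], [-3/2, -1/2, -1/2]] · [[6, -1], [-12, 4], [-16, 5]] = [[-1, -3], [6, -1], [5, -3]].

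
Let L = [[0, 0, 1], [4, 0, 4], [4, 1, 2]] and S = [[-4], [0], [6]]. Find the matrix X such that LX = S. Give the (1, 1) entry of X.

4

L is on the left of X, so left-multiply by L⁻¹: X = L⁻¹S.
det L = 4; the adjugate gives L⁻¹ = [[-1, 1/4, 0], [2, -1, 1], [1, 0, 0]].
X = L⁻¹S = [[-1, 1/4, 0], [2, -1, 1], [1, 0, 0]] · [[-4], [0], [6]] = [[4], [-2], [-4]].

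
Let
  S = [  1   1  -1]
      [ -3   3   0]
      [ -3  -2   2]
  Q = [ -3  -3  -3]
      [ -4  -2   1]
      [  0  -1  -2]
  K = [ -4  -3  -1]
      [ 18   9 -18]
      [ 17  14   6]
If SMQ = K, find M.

M = [[-1, 3, 5], [5, -3, -4], [4, -1, 0]]

Left-multiply by S⁻¹ and right-multiply by Q⁻¹: M = S⁻¹KQ⁻¹.
S has determinant -3; S⁻¹ = [[-2, 0, -1], [-2, 1/3, -1], [-5, 1/3, -2]].
det Q = -3; the adjugate gives Q⁻¹ = [[-5/3, 1, 3], [8/3, -2, -5], [-4/3, 1, 2]].
S⁻¹K = [[-9, -8, -4], [-3, -5, -10], [-8, -10, -13]].
M = (S⁻¹K)Q⁻¹ = [[-1, 3, 5], [5, -3, -4], [4, -1, 0]].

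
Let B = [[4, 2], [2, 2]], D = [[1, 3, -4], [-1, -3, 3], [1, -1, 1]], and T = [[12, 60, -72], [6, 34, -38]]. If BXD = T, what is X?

Left-multiply by B⁻¹ and right-multiply by D⁻¹: X = B⁻¹TD⁻¹.
det B = 4, so B⁻¹ = [[1/2, -1/2], [-1/2, 1]].
det D = -4; the adjugate gives D⁻¹ = [[0, -1/4, 3/4], [-1, -5/4, -1/4], [-1, -1, 0]].
B⁻¹T = [[3, 13, -17], [0, 4, -2]].
X = (B⁻¹T)D⁻¹ = [[4, 0, -1], [-2, -3, -1]].

X = [[4, 0, -1], [-2, -3, -1]]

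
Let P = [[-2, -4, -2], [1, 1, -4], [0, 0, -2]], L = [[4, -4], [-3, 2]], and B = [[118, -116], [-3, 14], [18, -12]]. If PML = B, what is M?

Isolating M: multiply by P⁻¹ from the left and L⁻¹ from the right, so M = P⁻¹BL⁻¹.
det P = -4, so P⁻¹ = [[1/2, 2, -9/2], [-1/2, -1, 5/2], [0, 0, -1/2]].
L has determinant -4; L⁻¹ = [[-1/2, -1], [-3/4, -1]].
P⁻¹B = [[-28, 24], [-11, 14], [-9, 6]].
M = (P⁻¹B)L⁻¹ = [[-4, 4], [-5, -3], [0, 3]].

M = [[-4, 4], [-5, -3], [0, 3]]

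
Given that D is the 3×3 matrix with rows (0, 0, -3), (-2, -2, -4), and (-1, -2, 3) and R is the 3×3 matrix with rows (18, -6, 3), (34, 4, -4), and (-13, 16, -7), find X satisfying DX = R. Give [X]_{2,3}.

0

Since D multiplies X on the left, X = D⁻¹R.
D has determinant -6; D⁻¹ = [[7/3, -1, 1], [-5/3, 1/2, -1], [-1/3, 0, 0]].
X = D⁻¹R = [[7/3, -1, 1], [-5/3, 1/2, -1], [-1/3, 0, 0]] · [[18, -6, 3], [34, 4, -4], [-13, 16, -7]] = [[-5, -2, 4], [0, -4, 0], [-6, 2, -1]].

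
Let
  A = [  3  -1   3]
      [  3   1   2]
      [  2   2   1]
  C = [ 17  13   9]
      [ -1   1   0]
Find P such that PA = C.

P = [[-1, 4, 4], [2, -5, 4]]

A is on the right of P, so right-multiply by A⁻¹: P = CA⁻¹.
det A = 2; the adjugate gives A⁻¹ = [[-3/2, 7/2, -5/2], [1/2, -3/2, 3/2], [2, -4, 3]].
P = CA⁻¹ = [[17, 13, 9], [-1, 1, 0]] · [[-3/2, 7/2, -5/2], [1/2, -3/2, 3/2], [2, -4, 3]] = [[-1, 4, 4], [2, -5, 4]].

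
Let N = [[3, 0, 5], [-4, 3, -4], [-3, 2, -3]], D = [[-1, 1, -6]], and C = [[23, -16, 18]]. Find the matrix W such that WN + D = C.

W = [[0, -3, -4]]

WN = C − D = [[24, -17, 24]].
Right-multiplying both sides by N⁻¹ gives W = (C − D)N⁻¹.
det N = 2; the adjugate gives N⁻¹ = [[-1/2, 5, -15/2], [0, 3, -4], [1/2, -3, 9/2]].
W = (C − D)N⁻¹ = [[0, -3, -4]].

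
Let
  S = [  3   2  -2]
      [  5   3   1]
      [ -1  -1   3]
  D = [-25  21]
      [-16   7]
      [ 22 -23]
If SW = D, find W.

Left-multiplying both sides by S⁻¹ gives W = S⁻¹D.
det S = 2; the adjugate gives S⁻¹ = [[5, -2, 4], [-8, 7/2, -13/2], [-1, 1/2, -1/2]].
W = S⁻¹D = [[5, -2, 4], [-8, 7/2, -13/2], [-1, 1/2, -1/2]] · [[-25, 21], [-16, 7], [22, -23]] = [[-5, -1], [1, 6], [6, -6]].

W = [[-5, -1], [1, 6], [6, -6]]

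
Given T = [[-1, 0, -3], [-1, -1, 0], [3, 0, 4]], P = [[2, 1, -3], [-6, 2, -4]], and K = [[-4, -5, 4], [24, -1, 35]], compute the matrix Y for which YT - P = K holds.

Y = [[1, 4, 1], [-5, -1, 4]]

YT = K + P = [[-2, -4, 1], [18, 1, 31]].
Since T sits to the right of Y, Y = (K + P)T⁻¹.
det T = -5, so T⁻¹ = [[4/5, 0, 3/5], [-4/5, -1, -3/5], [-3/5, 0, -1/5]].
Y = (K + P)T⁻¹ = [[1, 4, 1], [-5, -1, 4]].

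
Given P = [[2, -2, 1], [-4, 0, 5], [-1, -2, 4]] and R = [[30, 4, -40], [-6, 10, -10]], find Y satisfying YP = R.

Y = [[4, -4, -6], [-5, -1, 0]]

Right-multiplying both sides by P⁻¹ gives Y = RP⁻¹.
det P = 6; the adjugate gives P⁻¹ = [[5/3, 1, -5/3], [11/6, 3/2, -7/3], [4/3, 1, -4/3]].
Y = RP⁻¹ = [[30, 4, -40], [-6, 10, -10]] · [[5/3, 1, -5/3], [11/6, 3/2, -7/3], [4/3, 1, -4/3]] = [[4, -4, -6], [-5, -1, 0]].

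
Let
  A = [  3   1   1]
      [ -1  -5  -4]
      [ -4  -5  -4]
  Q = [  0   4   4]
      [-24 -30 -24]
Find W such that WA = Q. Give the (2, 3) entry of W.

Since A sits to the right of W, W = QA⁻¹.
det A = -3, so A⁻¹ = [[0, 1/3, -1/3], [-4, 8/3, -11/3], [5, -11/3, 14/3]].
W = QA⁻¹ = [[0, 4, 4], [-24, -30, -24]] · [[0, 1/3, -1/3], [-4, 8/3, -11/3], [5, -11/3, 14/3]] = [[4, -4, 4], [0, 0, 6]].

6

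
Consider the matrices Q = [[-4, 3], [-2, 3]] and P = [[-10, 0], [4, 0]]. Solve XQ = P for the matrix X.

X = [[5, -5], [-2, 2]]

Right-multiplying both sides by Q⁻¹ gives X = PQ⁻¹.
Q has determinant -6; Q⁻¹ = [[-1/2, 1/2], [-1/3, 2/3]].
X = PQ⁻¹ = [[-10, 0], [4, 0]] · [[-1/2, 1/2], [-1/3, 2/3]] = [[5, -5], [-2, 2]].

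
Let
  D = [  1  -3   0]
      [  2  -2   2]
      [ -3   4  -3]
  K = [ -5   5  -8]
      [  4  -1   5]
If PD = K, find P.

Since D sits to the right of P, P = KD⁻¹.
D has determinant -2; D⁻¹ = [[1, 9/2, 3], [0, 3/2, 1], [-1, -5/2, -2]].
P = KD⁻¹ = [[-5, 5, -8], [4, -1, 5]] · [[1, 9/2, 3], [0, 3/2, 1], [-1, -5/2, -2]] = [[3, 5, 6], [-1, 4, 1]].

P = [[3, 5, 6], [-1, 4, 1]]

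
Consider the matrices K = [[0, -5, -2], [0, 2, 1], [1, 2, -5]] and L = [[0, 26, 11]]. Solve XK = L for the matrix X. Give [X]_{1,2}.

3

Since K sits to the right of X, X = LK⁻¹.
det K = -1; the adjugate gives K⁻¹ = [[12, 29, 1], [-1, -2, 0], [2, 5, 0]].
X = LK⁻¹ = [[0, 26, 11]] · [[12, 29, 1], [-1, -2, 0], [2, 5, 0]] = [[-4, 3, 0]].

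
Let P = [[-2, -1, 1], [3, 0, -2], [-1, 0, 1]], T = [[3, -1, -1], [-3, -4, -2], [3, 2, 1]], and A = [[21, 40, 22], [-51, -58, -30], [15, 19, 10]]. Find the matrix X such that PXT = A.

X = [[0, 3, -4], [3, 1, 3], [-1, 0, -1]]

Left-multiply by P⁻¹ and right-multiply by T⁻¹: X = P⁻¹AT⁻¹.
det P = 1, so P⁻¹ = [[0, 1, 2], [-1, -1, -1], [0, 1, 3]].
det T = -3, so T⁻¹ = [[0, 1/3, 2/3], [1, -2, -3], [-2, 3, 5]].
P⁻¹A = [[-21, -20, -10], [15, -1, -2], [-6, -1, 0]].
X = (P⁻¹A)T⁻¹ = [[0, 3, -4], [3, 1, 3], [-1, 0, -1]].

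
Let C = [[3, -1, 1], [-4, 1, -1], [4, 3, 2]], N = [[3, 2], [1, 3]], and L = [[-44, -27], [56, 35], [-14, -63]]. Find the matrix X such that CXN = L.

Left-multiply by C⁻¹ and right-multiply by N⁻¹: X = C⁻¹LN⁻¹.
det C = -5; the adjugate gives C⁻¹ = [[-1, -1, 0], [-4/5, -2/5, 1/5], [16/5, 13/5, 1/5]].
det N = 7; the adjugate gives N⁻¹ = [[3/7, -2/7], [-1/7, 3/7]].
C⁻¹L = [[-12, -8], [10, -5], [2, -8]].
X = (C⁻¹L)N⁻¹ = [[-4, 0], [5, -5], [2, -4]].

X = [[-4, 0], [5, -5], [2, -4]]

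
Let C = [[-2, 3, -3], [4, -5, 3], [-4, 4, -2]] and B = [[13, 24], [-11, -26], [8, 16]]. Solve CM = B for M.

C is on the left of M, so left-multiply by C⁻¹: M = C⁻¹B.
C has determinant 4; C⁻¹ = [[-1/2, -3/2, -3/2], [-1, -2, -3/2], [-1, -1, -1/2]].
M = C⁻¹B = [[-1/2, -3/2, -3/2], [-1, -2, -3/2], [-1, -1, -1/2]] · [[13, 24], [-11, -26], [8, 16]] = [[-2, 3], [-3, 4], [-6, -6]].

M = [[-2, 3], [-3, 4], [-6, -6]]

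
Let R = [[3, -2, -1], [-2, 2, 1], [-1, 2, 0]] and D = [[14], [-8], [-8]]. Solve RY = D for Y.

Since R multiplies Y on the left, Y = R⁻¹D.
det R = -2, so R⁻¹ = [[1, 1, 0], [1/2, 1/2, 1/2], [1, 2, -1]].
Y = R⁻¹D = [[1, 1, 0], [1/2, 1/2, 1/2], [1, 2, -1]] · [[14], [-8], [-8]] = [[6], [-1], [6]].

Y = [[6], [-1], [6]]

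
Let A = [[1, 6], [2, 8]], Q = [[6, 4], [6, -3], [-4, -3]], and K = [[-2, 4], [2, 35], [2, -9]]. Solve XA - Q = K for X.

XA = K + Q = [[4, 8], [8, 32], [-2, -12]].
A is on the right of X, so right-multiply by A⁻¹: X = (K + Q)A⁻¹.
det A = -4, so A⁻¹ = [[-2, 3/2], [1/2, -1/4]].
X = (K + Q)A⁻¹ = [[-4, 4], [0, 4], [-2, 0]].

X = [[-4, 4], [0, 4], [-2, 0]]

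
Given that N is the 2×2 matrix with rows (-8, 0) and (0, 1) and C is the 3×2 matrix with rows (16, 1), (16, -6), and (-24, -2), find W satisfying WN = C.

W = [[-2, 1], [-2, -6], [3, -2]]

N is on the right of W, so right-multiply by N⁻¹: W = CN⁻¹.
N has determinant -8; N⁻¹ = [[-1/8, 0], [0, 1]].
W = CN⁻¹ = [[16, 1], [16, -6], [-24, -2]] · [[-1/8, 0], [0, 1]] = [[-2, 1], [-2, -6], [3, -2]].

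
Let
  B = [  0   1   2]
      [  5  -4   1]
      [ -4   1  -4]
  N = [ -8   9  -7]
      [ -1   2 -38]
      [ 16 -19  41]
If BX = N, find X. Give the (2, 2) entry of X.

5

Since B multiplies X on the left, X = B⁻¹N.
det B = -6, so B⁻¹ = [[-5/2, -1, -3/2], [-8/3, -4/3, -5/3], [11/6, 2/3, 5/6]].
X = B⁻¹N = [[-5/2, -1, -3/2], [-8/3, -4/3, -5/3], [11/6, 2/3, 5/6]] · [[-8, 9, -7], [-1, 2, -38], [16, -19, 41]] = [[-3, 4, -6], [-4, 5, 1], [-2, 2, -4]].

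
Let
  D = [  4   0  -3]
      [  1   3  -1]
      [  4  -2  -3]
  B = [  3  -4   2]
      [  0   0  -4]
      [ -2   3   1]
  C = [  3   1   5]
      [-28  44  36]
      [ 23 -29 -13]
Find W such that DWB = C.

Left-multiply by D⁻¹ and right-multiply by B⁻¹: W = D⁻¹CB⁻¹.
D has determinant -2; D⁻¹ = [[11/2, -3, -9/2], [1/2, 0, -1/2], [7, -4, -6]].
B has determinant 4; B⁻¹ = [[3, 5/2, 4], [2, 7/4, 3], [0, -1/4, 0]].
D⁻¹C = [[-3, 4, -22], [-10, 15, 9], [-5, 5, -31]].
W = (D⁻¹C)B⁻¹ = [[-1, 5, 0], [0, -1, 5], [-5, 4, -5]].

W = [[-1, 5, 0], [0, -1, 5], [-5, 4, -5]]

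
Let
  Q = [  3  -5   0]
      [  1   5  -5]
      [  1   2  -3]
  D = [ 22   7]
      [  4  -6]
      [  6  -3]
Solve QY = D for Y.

Since Q multiplies Y on the left, Y = Q⁻¹D.
Q has determinant -5; Q⁻¹ = [[1, 3, -5], [2/5, 9/5, -3], [3/5, 11/5, -4]].
Y = Q⁻¹D = [[1, 3, -5], [2/5, 9/5, -3], [3/5, 11/5, -4]] · [[22, 7], [4, -6], [6, -3]] = [[4, 4], [-2, 1], [-2, 3]].

Y = [[4, 4], [-2, 1], [-2, 3]]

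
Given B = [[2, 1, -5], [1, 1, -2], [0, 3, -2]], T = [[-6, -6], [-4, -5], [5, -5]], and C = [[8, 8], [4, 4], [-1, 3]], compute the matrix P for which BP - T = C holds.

P = [[-4, -3], [0, -2], [-2, -2]]

BP = C + T = [[2, 2], [0, -1], [4, -2]].
Left-multiplying both sides by B⁻¹ gives P = B⁻¹(C + T).
det B = -5, so B⁻¹ = [[-4/5, 13/5, -3/5], [-2/5, 4/5, 1/5], [-3/5, 6/5, -1/5]].
P = B⁻¹(C + T) = [[-4, -3], [0, -2], [-2, -2]].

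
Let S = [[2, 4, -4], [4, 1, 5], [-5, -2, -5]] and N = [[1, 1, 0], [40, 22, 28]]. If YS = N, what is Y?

Y = [[0, -1, -1], [3, 6, -2]]

S is on the right of Y, so right-multiply by S⁻¹: Y = NS⁻¹.
det S = 2, so S⁻¹ = [[5/2, 14, 12], [-5/2, -15, -13], [-3/2, -8, -7]].
Y = NS⁻¹ = [[1, 1, 0], [40, 22, 28]] · [[5/2, 14, 12], [-5/2, -15, -13], [-3/2, -8, -7]] = [[0, -1, -1], [3, 6, -2]].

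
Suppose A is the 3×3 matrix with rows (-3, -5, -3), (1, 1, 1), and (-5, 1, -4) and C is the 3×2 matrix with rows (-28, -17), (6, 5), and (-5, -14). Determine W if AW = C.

W = [[6, -1], [5, 1], [-5, 5]]

Left-multiplying both sides by A⁻¹ gives W = A⁻¹C.
A has determinant 2; A⁻¹ = [[-5/2, -23/2, -1], [-1/2, -3/2, 0], [3, 14, 1]].
W = A⁻¹C = [[-5/2, -23/2, -1], [-1/2, -3/2, 0], [3, 14, 1]] · [[-28, -17], [6, 5], [-5, -14]] = [[6, -1], [5, 1], [-5, 5]].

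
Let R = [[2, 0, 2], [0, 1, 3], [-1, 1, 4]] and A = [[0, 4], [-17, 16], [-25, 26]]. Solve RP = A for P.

R is on the left of P, so left-multiply by R⁻¹: P = R⁻¹A.
R has determinant 4; R⁻¹ = [[1/4, 1/2, -1/2], [-3/4, 5/2, -3/2], [1/4, -1/2, 1/2]].
P = R⁻¹A = [[1/4, 1/2, -1/2], [-3/4, 5/2, -3/2], [1/4, -1/2, 1/2]] · [[0, 4], [-17, 16], [-25, 26]] = [[4, -4], [-5, -2], [-4, 6]].

P = [[4, -4], [-5, -2], [-4, 6]]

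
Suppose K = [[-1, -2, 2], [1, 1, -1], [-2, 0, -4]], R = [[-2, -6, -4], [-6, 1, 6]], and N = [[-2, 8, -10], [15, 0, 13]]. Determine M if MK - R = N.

MK = N + R = [[-4, 2, -14], [9, 1, 19]].
Right-multiplying both sides by K⁻¹ gives M = (N + R)K⁻¹.
det K = -4, so K⁻¹ = [[1, 2, 0], [-3/2, -2, -1/4], [-1/2, -1, -1/4]].
M = (N + R)K⁻¹ = [[0, 2, 3], [-2, -3, -5]].

M = [[0, 2, 3], [-2, -3, -5]]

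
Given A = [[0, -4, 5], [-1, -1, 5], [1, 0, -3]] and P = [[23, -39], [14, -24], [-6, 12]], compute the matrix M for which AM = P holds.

M = [[3, 3], [-2, 6], [3, -3]]

Since A multiplies M on the left, M = A⁻¹P.
A has determinant -3; A⁻¹ = [[-1, 4, 5], [-2/3, 5/3, 5/3], [-1/3, 4/3, 4/3]].
M = A⁻¹P = [[-1, 4, 5], [-2/3, 5/3, 5/3], [-1/3, 4/3, 4/3]] · [[23, -39], [14, -24], [-6, 12]] = [[3, 3], [-2, 6], [3, -3]].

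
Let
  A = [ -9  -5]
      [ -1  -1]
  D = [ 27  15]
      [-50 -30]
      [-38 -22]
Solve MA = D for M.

Right-multiplying both sides by A⁻¹ gives M = DA⁻¹.
A has determinant 4; A⁻¹ = [[-1/4, 5/4], [1/4, -9/4]].
M = DA⁻¹ = [[27, 15], [-50, -30], [-38, -22]] · [[-1/4, 5/4], [1/4, -9/4]] = [[-3, 0], [5, 5], [4, 2]].

M = [[-3, 0], [5, 5], [4, 2]]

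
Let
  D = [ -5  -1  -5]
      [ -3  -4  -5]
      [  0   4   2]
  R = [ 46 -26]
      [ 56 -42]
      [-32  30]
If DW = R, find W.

W = [[-4, 1], [-6, 6], [-4, 3]]

D is on the left of W, so left-multiply by D⁻¹: W = D⁻¹R.
D has determinant -6; D⁻¹ = [[-2, 3, 5/2], [-1, 5/3, 5/3], [2, -10/3, -17/6]].
W = D⁻¹R = [[-2, 3, 5/2], [-1, 5/3, 5/3], [2, -10/3, -17/6]] · [[46, -26], [56, -42], [-32, 30]] = [[-4, 1], [-6, 6], [-4, 3]].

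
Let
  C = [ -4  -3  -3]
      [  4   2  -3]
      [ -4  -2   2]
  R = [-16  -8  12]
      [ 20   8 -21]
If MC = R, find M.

Since C sits to the right of M, M = RC⁻¹.
det C = -4, so C⁻¹ = [[1/2, -3, -15/4], [-1, 5, 6], [0, -1, -1]].
M = RC⁻¹ = [[-16, -8, 12], [20, 8, -21]] · [[1/2, -3, -15/4], [-1, 5, 6], [0, -1, -1]] = [[0, -4, 0], [2, 1, -6]].

M = [[0, -4, 0], [2, 1, -6]]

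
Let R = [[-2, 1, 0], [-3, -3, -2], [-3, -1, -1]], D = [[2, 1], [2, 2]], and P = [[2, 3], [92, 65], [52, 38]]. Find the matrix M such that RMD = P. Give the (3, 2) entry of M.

1

Left-multiply by R⁻¹ and right-multiply by D⁻¹: M = R⁻¹PD⁻¹.
det R = 1; the adjugate gives R⁻¹ = [[1, 1, -2], [3, 2, -4], [-6, -5, 9]].
det D = 2, so D⁻¹ = [[1, -1/2], [-1, 1]].
R⁻¹P = [[-10, -8], [-18, -13], [-4, -1]].
M = (R⁻¹P)D⁻¹ = [[-2, -3], [-5, -4], [-3, 1]].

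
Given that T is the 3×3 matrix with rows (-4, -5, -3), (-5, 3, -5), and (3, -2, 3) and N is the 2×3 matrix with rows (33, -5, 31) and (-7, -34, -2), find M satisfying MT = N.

Right-multiplying both sides by T⁻¹ gives M = NT⁻¹.
det T = 1, so T⁻¹ = [[-1, 21, 34], [0, -3, -5], [1, -23, -37]].
M = NT⁻¹ = [[33, -5, 31], [-7, -34, -2]] · [[-1, 21, 34], [0, -3, -5], [1, -23, -37]] = [[-2, -5, 0], [5, 1, 6]].

M = [[-2, -5, 0], [5, 1, 6]]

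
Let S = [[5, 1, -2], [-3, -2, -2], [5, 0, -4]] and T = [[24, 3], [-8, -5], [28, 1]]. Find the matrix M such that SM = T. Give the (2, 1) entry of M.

0

S is on the left of M, so left-multiply by S⁻¹: M = S⁻¹T.
det S = -2; the adjugate gives S⁻¹ = [[-4, -2, 3], [11, 5, -8], [-5, -5/2, 7/2]].
M = S⁻¹T = [[-4, -2, 3], [11, 5, -8], [-5, -5/2, 7/2]] · [[24, 3], [-8, -5], [28, 1]] = [[4, 1], [0, 0], [-2, 1]].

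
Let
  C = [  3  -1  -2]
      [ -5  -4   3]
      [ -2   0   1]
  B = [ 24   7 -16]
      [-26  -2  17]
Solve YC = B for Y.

Since C sits to the right of Y, Y = BC⁻¹.
C has determinant 5; C⁻¹ = [[-4/5, 1/5, -11/5], [-1/5, -1/5, 1/5], [-8/5, 2/5, -17/5]].
Y = BC⁻¹ = [[24, 7, -16], [-26, -2, 17]] · [[-4/5, 1/5, -11/5], [-1/5, -1/5, 1/5], [-8/5, 2/5, -17/5]] = [[5, -3, 3], [-6, 2, -1]].

Y = [[5, -3, 3], [-6, 2, -1]]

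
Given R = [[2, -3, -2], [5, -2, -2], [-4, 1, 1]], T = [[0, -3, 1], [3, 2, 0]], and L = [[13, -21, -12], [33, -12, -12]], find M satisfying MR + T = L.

M = [[5, 3, 3], [2, 2, -4]]

MR = L − T = [[13, -18, -13], [30, -14, -12]].
Right-multiplying both sides by R⁻¹ gives M = (L − T)R⁻¹.
det R = -3, so R⁻¹ = [[0, -1/3, -2/3], [-1, 2, 2], [1, -10/3, -11/3]].
M = (L − T)R⁻¹ = [[5, 3, 3], [2, 2, -4]].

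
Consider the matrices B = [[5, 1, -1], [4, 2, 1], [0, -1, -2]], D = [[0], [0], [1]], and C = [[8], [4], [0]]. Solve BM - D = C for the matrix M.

M = [[3], [-5], [2]]

BM = C + D = [[8], [4], [1]].
B is on the left of M, so left-multiply by B⁻¹: M = B⁻¹(C + D).
det B = -3; the adjugate gives B⁻¹ = [[1, -1, -1], [-8/3, 10/3, 3], [4/3, -5/3, -2]].
M = B⁻¹(C + D) = [[3], [-5], [2]].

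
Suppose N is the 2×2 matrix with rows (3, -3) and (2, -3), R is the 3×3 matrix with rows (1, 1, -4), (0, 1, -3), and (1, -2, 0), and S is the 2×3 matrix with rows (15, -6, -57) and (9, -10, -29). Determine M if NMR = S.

M = [[4, 4, 2], [3, -1, -2]]

Isolating M: multiply by N⁻¹ from the left and R⁻¹ from the right, so M = N⁻¹SR⁻¹.
det N = -3; the adjugate gives N⁻¹ = [[1, -1], [2/3, -1]].
det R = -5; the adjugate gives R⁻¹ = [[6/5, -8/5, -1/5], [3/5, -4/5, -3/5], [1/5, -3/5, -1/5]].
N⁻¹S = [[6, 4, -28], [1, 6, -9]].
M = (N⁻¹S)R⁻¹ = [[4, 4, 2], [3, -1, -2]].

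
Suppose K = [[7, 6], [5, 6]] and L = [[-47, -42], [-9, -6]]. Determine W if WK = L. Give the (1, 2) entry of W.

Right-multiplying both sides by K⁻¹ gives W = LK⁻¹.
det K = 12; the adjugate gives K⁻¹ = [[1/2, -1/2], [-5/12, 7/12]].
W = LK⁻¹ = [[-47, -42], [-9, -6]] · [[1/2, -1/2], [-5/12, 7/12]] = [[-6, -1], [-2, 1]].

-1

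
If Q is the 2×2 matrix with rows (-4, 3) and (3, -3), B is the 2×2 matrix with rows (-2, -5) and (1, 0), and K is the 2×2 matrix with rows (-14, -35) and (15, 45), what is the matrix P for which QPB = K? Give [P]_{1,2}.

Left-multiply by Q⁻¹ and right-multiply by B⁻¹: P = Q⁻¹KB⁻¹.
Q has determinant 3; Q⁻¹ = [[-1, -1], [-1, -4/3]].
det B = 5, so B⁻¹ = [[0, 1], [-1/5, -2/5]].
Q⁻¹K = [[-1, -10], [-6, -25]].
P = (Q⁻¹K)B⁻¹ = [[2, 3], [5, 4]].

3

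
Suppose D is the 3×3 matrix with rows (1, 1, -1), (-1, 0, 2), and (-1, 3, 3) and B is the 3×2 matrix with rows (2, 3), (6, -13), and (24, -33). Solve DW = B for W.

Since D multiplies W on the left, W = D⁻¹B.
det D = -2; the adjugate gives D⁻¹ = [[3, 3, -1], [-1/2, -1, 1/2], [3/2, 2, -1/2]].
W = D⁻¹B = [[3, 3, -1], [-1/2, -1, 1/2], [3/2, 2, -1/2]] · [[2, 3], [6, -13], [24, -33]] = [[0, 3], [5, -5], [3, -5]].

W = [[0, 3], [5, -5], [3, -5]]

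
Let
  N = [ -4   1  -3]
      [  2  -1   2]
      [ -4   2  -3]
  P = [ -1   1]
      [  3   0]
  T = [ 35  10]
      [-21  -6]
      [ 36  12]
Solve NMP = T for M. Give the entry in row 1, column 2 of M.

-2

Isolating M: multiply by N⁻¹ from the left and P⁻¹ from the right, so M = N⁻¹TP⁻¹.
det N = 2; the adjugate gives N⁻¹ = [[-1/2, -3/2, -1/2], [-1, 0, 1], [0, 2, 1]].
det P = -3; the adjugate gives P⁻¹ = [[0, 1/3], [1, 1/3]].
N⁻¹T = [[-4, -2], [1, 2], [-6, 0]].
M = (N⁻¹T)P⁻¹ = [[-2, -2], [2, 1], [0, -2]].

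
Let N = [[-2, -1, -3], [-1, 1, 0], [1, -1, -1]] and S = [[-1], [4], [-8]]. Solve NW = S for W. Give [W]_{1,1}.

-5

N is on the left of W, so left-multiply by N⁻¹: W = N⁻¹S.
det N = 3, so N⁻¹ = [[-1/3, 2/3, 1], [-1/3, 5/3, 1], [0, -1, -1]].
W = N⁻¹S = [[-1/3, 2/3, 1], [-1/3, 5/3, 1], [0, -1, -1]] · [[-1], [4], [-8]] = [[-5], [-1], [4]].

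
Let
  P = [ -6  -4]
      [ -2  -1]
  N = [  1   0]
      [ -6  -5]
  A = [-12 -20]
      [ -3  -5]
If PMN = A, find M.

M = [[0, 0], [-3, -1]]

M = P⁻¹AN⁻¹ (apply P⁻¹ on the left and N⁻¹ on the right).
det P = -2; the adjugate gives P⁻¹ = [[1/2, -2], [-1, 3]].
det N = -5; the adjugate gives N⁻¹ = [[1, 0], [-6/5, -1/5]].
P⁻¹A = [[0, 0], [3, 5]].
M = (P⁻¹A)N⁻¹ = [[0, 0], [-3, -1]].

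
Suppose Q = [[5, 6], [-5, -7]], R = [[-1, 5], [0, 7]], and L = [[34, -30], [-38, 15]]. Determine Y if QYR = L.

Isolating Y: multiply by Q⁻¹ from the left and R⁻¹ from the right, so Y = Q⁻¹LR⁻¹.
Q has determinant -5; Q⁻¹ = [[7/5, 6/5], [-1, -1]].
det R = -7; the adjugate gives R⁻¹ = [[-1, 5/7], [0, 1/7]].
Q⁻¹L = [[2, -24], [4, 15]].
Y = (Q⁻¹L)R⁻¹ = [[-2, -2], [-4, 5]].

Y = [[-2, -2], [-4, 5]]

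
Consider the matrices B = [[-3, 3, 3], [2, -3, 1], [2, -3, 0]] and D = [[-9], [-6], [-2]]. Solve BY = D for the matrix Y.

Since B multiplies Y on the left, Y = B⁻¹D.
det B = -3, so B⁻¹ = [[-1, 3, -4], [-2/3, 2, -3], [0, 1, -1]].
Y = B⁻¹D = [[-1, 3, -4], [-2/3, 2, -3], [0, 1, -1]] · [[-9], [-6], [-2]] = [[-1], [0], [-4]].

Y = [[-1], [0], [-4]]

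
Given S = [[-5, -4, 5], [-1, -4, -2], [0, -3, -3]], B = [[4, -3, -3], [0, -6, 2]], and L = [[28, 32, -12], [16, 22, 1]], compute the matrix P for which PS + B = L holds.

P = [[-4, -4, -1], [-3, -1, -4]]

PS = L − B = [[24, 35, -9], [16, 28, -1]].
S is on the right of P, so right-multiply by S⁻¹: P = (L − B)S⁻¹.
S has determinant -3; S⁻¹ = [[-2, 9, -28/3], [1, -5, 5], [-1, 5, -16/3]].
P = (L − B)S⁻¹ = [[-4, -4, -1], [-3, -1, -4]].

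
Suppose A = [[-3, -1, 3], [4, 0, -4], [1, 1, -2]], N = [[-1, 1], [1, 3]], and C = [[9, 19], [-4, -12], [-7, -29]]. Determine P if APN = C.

Left-multiply by A⁻¹ and right-multiply by N⁻¹: P = A⁻¹CN⁻¹.
A has determinant -4; A⁻¹ = [[-1, -1/4, -1], [-1, -3/4, 0], [-1, -1/2, -1]].
N has determinant -4; N⁻¹ = [[-3/4, 1/4], [1/4, 1/4]].
A⁻¹C = [[-1, 13], [-6, -10], [0, 16]].
P = (A⁻¹C)N⁻¹ = [[4, 3], [2, -4], [4, 4]].

P = [[4, 3], [2, -4], [4, 4]]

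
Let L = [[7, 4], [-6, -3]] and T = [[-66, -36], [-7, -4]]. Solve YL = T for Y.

Since L sits to the right of Y, Y = TL⁻¹.
L has determinant 3; L⁻¹ = [[-1, -4/3], [2, 7/3]].
Y = TL⁻¹ = [[-66, -36], [-7, -4]] · [[-1, -4/3], [2, 7/3]] = [[-6, 4], [-1, 0]].

Y = [[-6, 4], [-1, 0]]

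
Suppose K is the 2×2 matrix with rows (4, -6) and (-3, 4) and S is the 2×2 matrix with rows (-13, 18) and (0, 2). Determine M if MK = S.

M = [[-1, 3], [-3, -4]]

Since K sits to the right of M, M = SK⁻¹.
det K = -2; the adjugate gives K⁻¹ = [[-2, -3], [-3/2, -2]].
M = SK⁻¹ = [[-13, 18], [0, 2]] · [[-2, -3], [-3/2, -2]] = [[-1, 3], [-3, -4]].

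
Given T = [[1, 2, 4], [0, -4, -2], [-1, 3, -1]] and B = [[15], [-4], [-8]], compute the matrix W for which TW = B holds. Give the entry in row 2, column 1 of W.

Since T multiplies W on the left, W = T⁻¹B.
det T = -2; the adjugate gives T⁻¹ = [[-5, -7, -6], [-1, -3/2, -1], [2, 5/2, 2]].
W = T⁻¹B = [[-5, -7, -6], [-1, -3/2, -1], [2, 5/2, 2]] · [[15], [-4], [-8]] = [[1], [-1], [4]].

-1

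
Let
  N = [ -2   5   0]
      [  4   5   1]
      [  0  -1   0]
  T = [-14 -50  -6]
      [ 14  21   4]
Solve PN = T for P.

N is on the right of P, so right-multiply by N⁻¹: P = TN⁻¹.
N has determinant -2; N⁻¹ = [[-1/2, 0, -5/2], [0, 0, -1], [2, 1, 15]].
P = TN⁻¹ = [[-14, -50, -6], [14, 21, 4]] · [[-1/2, 0, -5/2], [0, 0, -1], [2, 1, 15]] = [[-5, -6, -5], [1, 4, 4]].

P = [[-5, -6, -5], [1, 4, 4]]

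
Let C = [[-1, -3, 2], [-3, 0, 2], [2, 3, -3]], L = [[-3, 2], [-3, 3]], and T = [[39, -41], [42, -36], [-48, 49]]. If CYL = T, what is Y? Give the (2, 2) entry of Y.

5

Isolating Y: multiply by C⁻¹ from the left and L⁻¹ from the right, so Y = C⁻¹TL⁻¹.
det C = 3; the adjugate gives C⁻¹ = [[-2, -1, -2], [-5/3, -1/3, -4/3], [-3, -1, -3]].
det L = -3, so L⁻¹ = [[-1, 2/3], [-1, 1]].
C⁻¹T = [[-24, 20], [-15, 15], [-15, 12]].
Y = (C⁻¹T)L⁻¹ = [[4, 4], [0, 5], [3, 2]].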